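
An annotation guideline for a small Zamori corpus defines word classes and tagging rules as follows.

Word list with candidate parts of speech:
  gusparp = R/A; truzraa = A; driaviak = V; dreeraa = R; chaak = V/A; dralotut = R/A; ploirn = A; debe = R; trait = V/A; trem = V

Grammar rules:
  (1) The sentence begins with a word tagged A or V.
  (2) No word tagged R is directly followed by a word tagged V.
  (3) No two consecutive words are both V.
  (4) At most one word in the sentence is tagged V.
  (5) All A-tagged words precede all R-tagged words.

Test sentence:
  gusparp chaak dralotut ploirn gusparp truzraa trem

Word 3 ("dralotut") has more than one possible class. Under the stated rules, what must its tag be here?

Candidates per position — 1:gusparp {R,A}; 2:chaak {V,A}; 3:dralotut {R,A}; 4:ploirn {A}; 5:gusparp {R,A}; 6:truzraa {A}; 7:trem {V}.
Position 1: R is ruled out by rule 1; that leaves A.
Position 2: V is ruled out by rule 4; that leaves A.
Position 3: R is ruled out by rule 5; that leaves A.
Position 5: R is ruled out by rule 5; that leaves A.
The only consistent sequence is: A A A A A A V.
Rule-by-rule: rule 1 ok; rule 2 ok; rule 3 ok; rule 4 ok; rule 5 ok.

A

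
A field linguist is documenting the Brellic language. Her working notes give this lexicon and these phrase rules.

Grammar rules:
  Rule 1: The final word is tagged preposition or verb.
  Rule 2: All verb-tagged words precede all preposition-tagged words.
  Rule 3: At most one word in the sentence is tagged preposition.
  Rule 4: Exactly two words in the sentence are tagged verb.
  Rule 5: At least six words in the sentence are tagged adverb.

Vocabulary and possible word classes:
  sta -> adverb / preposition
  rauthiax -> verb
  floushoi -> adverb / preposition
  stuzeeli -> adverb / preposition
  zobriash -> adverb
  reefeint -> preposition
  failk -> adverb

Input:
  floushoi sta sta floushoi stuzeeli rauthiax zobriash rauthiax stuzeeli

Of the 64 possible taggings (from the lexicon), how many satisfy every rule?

1

Candidates per position — 1:floushoi {adverb,preposition}; 2:sta {adverb,preposition}; 3:sta {adverb,preposition}; 4:floushoi {adverb,preposition}; 5:stuzeeli {adverb,preposition}; 6:rauthiax {verb}; 7:zobriash {adverb}; 8:rauthiax {verb}; 9:stuzeeli {adverb,preposition}.
There are 64 candidate sequences in total.
The sequences that satisfy every rule: adverb adverb adverb adverb adverb verb adverb verb preposition.
Count = 1.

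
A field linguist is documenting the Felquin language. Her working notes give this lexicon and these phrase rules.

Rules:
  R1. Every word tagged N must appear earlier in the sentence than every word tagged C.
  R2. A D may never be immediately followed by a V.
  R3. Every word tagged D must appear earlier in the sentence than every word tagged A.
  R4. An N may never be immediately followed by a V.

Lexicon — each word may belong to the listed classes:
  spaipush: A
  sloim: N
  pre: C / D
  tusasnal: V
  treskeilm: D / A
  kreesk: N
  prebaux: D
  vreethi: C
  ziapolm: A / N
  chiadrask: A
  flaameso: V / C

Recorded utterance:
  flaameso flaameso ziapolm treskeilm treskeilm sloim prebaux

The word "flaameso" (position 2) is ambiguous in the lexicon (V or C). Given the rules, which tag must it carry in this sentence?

V

Candidates per position — 1:flaameso {V,C}; 2:flaameso {V,C}; 3:ziapolm {A,N}; 4:treskeilm {D,A}; 5:treskeilm {D,A}; 6:sloim {N}; 7:prebaux {D}.
If word 1 were C, no tagging could satisfy rule 1; so word 1 is V.
If word 2 were C, no tagging could satisfy rule 1; so word 2 is V.
If word 3 were A, no tagging could satisfy rule 3; so word 3 is N.
If word 4 were A, no tagging could satisfy rule 3; so word 4 is D.
If word 5 were A, no tagging could satisfy rule 3; so word 5 is D.
The unique satisfying tagging is: V V N D D N D.
Checking: rule 1 satisfied; rule 2 satisfied; rule 3 satisfied; rule 4 satisfied.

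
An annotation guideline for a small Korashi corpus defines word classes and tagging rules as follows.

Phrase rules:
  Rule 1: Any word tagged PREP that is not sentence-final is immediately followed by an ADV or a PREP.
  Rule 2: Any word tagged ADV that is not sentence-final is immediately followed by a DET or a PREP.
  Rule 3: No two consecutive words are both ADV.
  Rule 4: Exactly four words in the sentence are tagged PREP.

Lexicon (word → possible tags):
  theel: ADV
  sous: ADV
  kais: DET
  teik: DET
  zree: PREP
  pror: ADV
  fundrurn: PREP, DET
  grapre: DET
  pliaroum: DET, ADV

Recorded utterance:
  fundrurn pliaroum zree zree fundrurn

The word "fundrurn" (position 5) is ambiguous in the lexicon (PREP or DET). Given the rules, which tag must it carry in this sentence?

Candidates per position — 1:fundrurn {PREP,DET}; 2:pliaroum {DET,ADV}; 3:zree {PREP}; 4:zree {PREP}; 5:fundrurn {PREP,DET}.
Position 1: DET is ruled out by rule 4; that leaves PREP.
Position 2: DET is ruled out by rule 1; that leaves ADV.
Position 5: DET is ruled out by rule 1; that leaves PREP.
The unique satisfying tagging is: PREP ADV PREP PREP PREP.
Check: rule 1 ok; rule 2 ok; rule 3 ok; rule 4 ok.

PREP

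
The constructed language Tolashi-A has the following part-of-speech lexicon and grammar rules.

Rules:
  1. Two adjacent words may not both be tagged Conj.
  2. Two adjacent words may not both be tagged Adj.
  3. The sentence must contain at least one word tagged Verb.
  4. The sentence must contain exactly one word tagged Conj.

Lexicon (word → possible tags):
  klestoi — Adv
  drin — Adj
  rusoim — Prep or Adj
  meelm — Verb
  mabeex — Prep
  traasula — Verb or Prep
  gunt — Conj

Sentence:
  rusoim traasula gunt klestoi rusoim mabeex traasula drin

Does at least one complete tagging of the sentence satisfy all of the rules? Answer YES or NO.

YES

Candidates per position — 1:rusoim {Prep,Adj}; 2:traasula {Verb,Prep}; 3:gunt {Conj}; 4:klestoi {Adv}; 5:rusoim {Prep,Adj}; 6:mabeex {Prep}; 7:traasula {Verb,Prep}; 8:drin {Adj}.
One satisfying assignment: Prep Prep Conj Adv Prep Prep Verb Adj.
Checking: rule 1 ✓; rule 2 ✓; rule 3 ✓; rule 4 ✓.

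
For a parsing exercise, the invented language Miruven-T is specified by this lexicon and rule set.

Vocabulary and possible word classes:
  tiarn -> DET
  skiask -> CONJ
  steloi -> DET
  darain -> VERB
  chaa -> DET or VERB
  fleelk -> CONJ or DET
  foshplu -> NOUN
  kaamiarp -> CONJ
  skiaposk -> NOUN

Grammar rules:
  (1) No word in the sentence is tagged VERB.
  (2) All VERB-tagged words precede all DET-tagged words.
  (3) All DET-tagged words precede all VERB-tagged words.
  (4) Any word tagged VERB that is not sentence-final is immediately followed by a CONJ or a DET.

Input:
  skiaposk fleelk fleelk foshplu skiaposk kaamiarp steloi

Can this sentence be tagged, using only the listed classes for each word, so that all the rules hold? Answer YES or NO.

YES

Candidates per position — 1:skiaposk {NOUN}; 2:fleelk {CONJ,DET}; 3:fleelk {CONJ,DET}; 4:foshplu {NOUN}; 5:skiaposk {NOUN}; 6:kaamiarp {CONJ}; 7:steloi {DET}.
One satisfying assignment: NOUN CONJ DET NOUN NOUN CONJ DET.
Checking: rule 1 ✓; rule 2 ✓; rule 3 ✓; rule 4 ✓.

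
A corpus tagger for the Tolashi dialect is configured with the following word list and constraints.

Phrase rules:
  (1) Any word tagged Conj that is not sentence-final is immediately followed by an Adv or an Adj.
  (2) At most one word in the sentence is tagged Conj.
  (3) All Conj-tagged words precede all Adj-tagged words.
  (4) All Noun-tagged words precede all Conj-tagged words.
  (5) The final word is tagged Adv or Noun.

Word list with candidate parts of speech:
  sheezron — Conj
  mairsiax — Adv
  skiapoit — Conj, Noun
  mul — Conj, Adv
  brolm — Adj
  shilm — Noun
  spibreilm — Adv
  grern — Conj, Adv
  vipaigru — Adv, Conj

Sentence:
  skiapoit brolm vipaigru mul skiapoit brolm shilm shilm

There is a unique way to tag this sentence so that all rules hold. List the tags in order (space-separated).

Noun Adj Adv Adv Noun Adj Noun Noun

Candidates per position — 1:skiapoit {Conj,Noun}; 2:brolm {Adj}; 3:vipaigru {Adv,Conj}; 4:mul {Conj,Adv}; 5:skiapoit {Conj,Noun}; 6:brolm {Adj}; 7:shilm {Noun}; 8:shilm {Noun}.
Word 1 cannot be Conj — rule 4 would then fail for every completion. It is Noun.
Word 3 cannot be Conj — rule 3 would then fail for every completion. It is Adv.
Word 4 cannot be Conj — rule 1 would then fail for every completion. It is Adv.
Word 5 cannot be Conj — rule 3 would then fail for every completion. It is Noun.
The unique satisfying tagging is: Noun Adj Adv Adv Noun Adj Noun Noun.
Rule-by-rule: rule 1 ✓; rule 2 ✓; rule 3 ✓; rule 4 ✓; rule 5 ✓.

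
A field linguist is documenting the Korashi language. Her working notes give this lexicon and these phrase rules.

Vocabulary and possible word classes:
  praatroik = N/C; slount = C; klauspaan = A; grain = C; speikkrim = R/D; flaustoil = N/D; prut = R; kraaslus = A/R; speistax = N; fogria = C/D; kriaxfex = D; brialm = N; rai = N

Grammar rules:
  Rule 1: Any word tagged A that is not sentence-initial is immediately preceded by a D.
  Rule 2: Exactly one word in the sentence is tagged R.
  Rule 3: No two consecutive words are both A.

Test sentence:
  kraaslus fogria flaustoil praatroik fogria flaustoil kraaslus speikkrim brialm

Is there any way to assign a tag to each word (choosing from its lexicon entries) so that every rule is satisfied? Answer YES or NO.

Candidates per position — 1:kraaslus {A,R}; 2:fogria {C,D}; 3:flaustoil {N,D}; 4:praatroik {N,C}; 5:fogria {C,D}; 6:flaustoil {N,D}; 7:kraaslus {A,R}; 8:speikkrim {R,D}; 9:brialm {N}.
One satisfying assignment: A C N N D D R D N.
Checking: rule 1 ok; rule 2 ok; rule 3 ok.

YES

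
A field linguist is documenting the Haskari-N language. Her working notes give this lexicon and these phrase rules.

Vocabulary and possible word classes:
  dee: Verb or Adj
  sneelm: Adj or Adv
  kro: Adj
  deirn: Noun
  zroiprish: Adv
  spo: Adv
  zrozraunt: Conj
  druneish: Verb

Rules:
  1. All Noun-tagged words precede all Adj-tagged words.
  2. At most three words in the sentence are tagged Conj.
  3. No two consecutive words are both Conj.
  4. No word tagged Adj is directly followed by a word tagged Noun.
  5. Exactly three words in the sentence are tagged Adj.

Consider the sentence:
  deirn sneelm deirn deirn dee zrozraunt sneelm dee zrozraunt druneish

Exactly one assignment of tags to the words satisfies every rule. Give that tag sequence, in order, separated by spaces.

Noun Adv Noun Noun Adj Conj Adj Adj Conj Verb

Candidates per position — 1:deirn {Noun}; 2:sneelm {Adj,Adv}; 3:deirn {Noun}; 4:deirn {Noun}; 5:dee {Verb,Adj}; 6:zrozraunt {Conj}; 7:sneelm {Adj,Adv}; 8:dee {Verb,Adj}; 9:zrozraunt {Conj}; 10:druneish {Verb}.
If word 2 were Adj, no tagging could satisfy rule 1; so word 2 is Adv.
If word 5 were Verb, no tagging could satisfy rule 5; so word 5 is Adj.
If word 7 were Adv, no tagging could satisfy rule 5; so word 7 is Adj.
If word 8 were Verb, no tagging could satisfy rule 5; so word 8 is Adj.
The only consistent sequence is: Noun Adv Noun Noun Adj Conj Adj Adj Conj Verb.
Check: rule 1 ok; rule 2 ok; rule 3 ok; rule 4 ok; rule 5 ok.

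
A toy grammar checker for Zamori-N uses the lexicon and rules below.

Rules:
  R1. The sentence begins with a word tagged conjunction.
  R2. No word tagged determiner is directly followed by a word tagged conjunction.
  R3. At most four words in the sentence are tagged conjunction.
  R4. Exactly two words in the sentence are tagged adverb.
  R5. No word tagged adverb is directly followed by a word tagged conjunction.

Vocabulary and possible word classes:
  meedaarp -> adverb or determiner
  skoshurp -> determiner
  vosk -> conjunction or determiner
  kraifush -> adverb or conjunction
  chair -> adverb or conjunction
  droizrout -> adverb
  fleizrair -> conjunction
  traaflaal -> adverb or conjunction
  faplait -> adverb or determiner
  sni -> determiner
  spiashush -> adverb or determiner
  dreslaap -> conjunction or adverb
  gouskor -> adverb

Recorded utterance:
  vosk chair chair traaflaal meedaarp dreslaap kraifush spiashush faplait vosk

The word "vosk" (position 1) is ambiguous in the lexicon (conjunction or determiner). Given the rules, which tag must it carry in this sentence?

conjunction

Candidates per position — 1:vosk {conjunction,determiner}; 2:chair {adverb,conjunction}; 3:chair {adverb,conjunction}; 4:traaflaal {adverb,conjunction}; 5:meedaarp {adverb,determiner}; 6:dreslaap {conjunction,adverb}; 7:kraifush {adverb,conjunction}; 8:spiashush {adverb,determiner}; 9:faplait {adverb,determiner}; 10:vosk {conjunction,determiner}.
Word 1 cannot be determiner — rule 1 would then fail for every completion. It is conjunction.
The remaining ambiguous positions (2, 3, 4, 5, 6, 7, 8, 9, 10) are resolved jointly — only one combination satisfies every rule.
The unique satisfying tagging is: conjunction conjunction conjunction conjunction determiner adverb adverb determiner determiner determiner.
Verifying each rule — rule 1 holds; rule 2 holds; rule 3 holds; rule 4 holds; rule 5 holds.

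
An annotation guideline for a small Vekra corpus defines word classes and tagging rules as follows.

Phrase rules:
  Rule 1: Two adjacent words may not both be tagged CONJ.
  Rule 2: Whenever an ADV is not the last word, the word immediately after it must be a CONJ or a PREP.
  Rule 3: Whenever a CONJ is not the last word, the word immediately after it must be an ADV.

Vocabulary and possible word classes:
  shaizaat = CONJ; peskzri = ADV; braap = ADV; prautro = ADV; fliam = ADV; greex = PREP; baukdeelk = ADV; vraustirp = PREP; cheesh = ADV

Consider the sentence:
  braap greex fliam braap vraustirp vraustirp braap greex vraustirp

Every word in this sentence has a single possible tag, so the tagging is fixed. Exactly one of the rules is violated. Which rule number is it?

2

Fixed tagging: ADV PREP ADV ADV PREP PREP ADV PREP PREP.
Checking each rule: R1 ok, R2 fails, R3 ok.
Only rule 2 fails.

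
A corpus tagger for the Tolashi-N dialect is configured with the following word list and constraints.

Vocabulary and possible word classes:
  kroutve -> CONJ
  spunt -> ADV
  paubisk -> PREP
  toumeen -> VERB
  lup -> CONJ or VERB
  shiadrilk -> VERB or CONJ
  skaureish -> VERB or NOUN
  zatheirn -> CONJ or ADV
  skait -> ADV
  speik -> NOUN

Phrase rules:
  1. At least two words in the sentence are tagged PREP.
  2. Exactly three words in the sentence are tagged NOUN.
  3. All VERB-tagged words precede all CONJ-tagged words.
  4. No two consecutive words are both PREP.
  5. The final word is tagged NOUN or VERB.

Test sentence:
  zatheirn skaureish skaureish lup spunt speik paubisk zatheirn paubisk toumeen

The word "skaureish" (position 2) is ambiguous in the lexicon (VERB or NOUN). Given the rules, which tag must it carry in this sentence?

Candidates per position — 1:zatheirn {CONJ,ADV}; 2:skaureish {VERB,NOUN}; 3:skaureish {VERB,NOUN}; 4:lup {CONJ,VERB}; 5:spunt {ADV}; 6:speik {NOUN}; 7:paubisk {PREP}; 8:zatheirn {CONJ,ADV}; 9:paubisk {PREP}; 10:toumeen {VERB}.
If word 1 were CONJ, no tagging could satisfy rule 3; so word 1 is ADV.
If word 2 were VERB, no tagging could satisfy rule 2; so word 2 is NOUN.
If word 3 were VERB, no tagging could satisfy rule 2; so word 3 is NOUN.
If word 4 were CONJ, no tagging could satisfy rule 3; so word 4 is VERB.
If word 8 were CONJ, no tagging could satisfy rule 3; so word 8 is ADV.
So the tagging must be: ADV NOUN NOUN VERB ADV NOUN PREP ADV PREP VERB.
Rule-by-rule: rule 1 ok; rule 2 ok; rule 3 ok; rule 4 ok; rule 5 ok.

NOUN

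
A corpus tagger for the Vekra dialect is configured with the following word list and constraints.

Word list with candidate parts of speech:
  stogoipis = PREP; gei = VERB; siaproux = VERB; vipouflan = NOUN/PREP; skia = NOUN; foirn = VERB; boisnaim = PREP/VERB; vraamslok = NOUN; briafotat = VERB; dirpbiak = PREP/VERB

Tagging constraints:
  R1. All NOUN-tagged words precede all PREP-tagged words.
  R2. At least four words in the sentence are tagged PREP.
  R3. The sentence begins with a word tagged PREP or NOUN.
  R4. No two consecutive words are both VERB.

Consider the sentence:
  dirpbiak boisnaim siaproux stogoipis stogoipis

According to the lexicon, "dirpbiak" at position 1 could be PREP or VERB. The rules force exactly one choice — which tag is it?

PREP

Candidates per position — 1:dirpbiak {PREP,VERB}; 2:boisnaim {PREP,VERB}; 3:siaproux {VERB}; 4:stogoipis {PREP}; 5:stogoipis {PREP}.
If word 1 were VERB, no tagging could satisfy rule 2; so word 1 is PREP.
If word 2 were VERB, no tagging could satisfy rule 2; so word 2 is PREP.
The unique satisfying tagging is: PREP PREP VERB PREP PREP.
Check: rule 1 holds; rule 2 holds; rule 3 holds; rule 4 holds.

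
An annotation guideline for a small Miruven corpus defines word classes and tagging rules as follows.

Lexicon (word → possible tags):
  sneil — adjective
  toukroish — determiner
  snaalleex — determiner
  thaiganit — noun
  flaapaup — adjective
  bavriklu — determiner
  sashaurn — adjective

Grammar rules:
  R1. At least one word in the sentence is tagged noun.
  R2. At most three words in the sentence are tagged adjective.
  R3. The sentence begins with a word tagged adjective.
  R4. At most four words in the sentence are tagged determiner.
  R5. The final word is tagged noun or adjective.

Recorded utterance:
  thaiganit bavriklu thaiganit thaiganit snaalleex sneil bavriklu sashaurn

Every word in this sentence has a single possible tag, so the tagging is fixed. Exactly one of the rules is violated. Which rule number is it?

Fixed tagging: noun determiner noun noun determiner adjective determiner adjective.
Applying the rules: R1 holds, R2 holds, R3 violated, R4 holds, R5 holds.
Only rule 3 fails.

3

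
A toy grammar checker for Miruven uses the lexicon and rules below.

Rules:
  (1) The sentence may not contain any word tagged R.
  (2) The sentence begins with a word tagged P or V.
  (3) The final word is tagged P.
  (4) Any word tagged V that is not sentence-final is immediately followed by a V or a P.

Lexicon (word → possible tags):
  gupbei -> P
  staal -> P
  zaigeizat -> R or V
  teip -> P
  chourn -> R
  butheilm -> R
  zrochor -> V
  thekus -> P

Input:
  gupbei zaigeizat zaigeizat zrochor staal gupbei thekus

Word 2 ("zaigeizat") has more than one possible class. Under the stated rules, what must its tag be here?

Candidates per position — 1:gupbei {P}; 2:zaigeizat {R,V}; 3:zaigeizat {R,V}; 4:zrochor {V}; 5:staal {P}; 6:gupbei {P}; 7:thekus {P}.
Position 2: R is ruled out by rule 1; that leaves V.
Position 3: R is ruled out by rule 1; that leaves V.
The only consistent sequence is: P V V V P P P.
Verifying each rule — rule 1 ok; rule 2 ok; rule 3 ok; rule 4 ok.

V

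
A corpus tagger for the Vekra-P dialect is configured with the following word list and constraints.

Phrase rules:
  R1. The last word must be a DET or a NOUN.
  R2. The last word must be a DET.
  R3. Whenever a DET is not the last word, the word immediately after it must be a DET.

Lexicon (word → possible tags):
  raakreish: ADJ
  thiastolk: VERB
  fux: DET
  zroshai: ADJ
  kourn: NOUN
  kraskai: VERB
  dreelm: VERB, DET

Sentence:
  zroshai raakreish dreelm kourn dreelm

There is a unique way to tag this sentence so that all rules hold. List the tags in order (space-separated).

Candidates per position — 1:zroshai {ADJ}; 2:raakreish {ADJ}; 3:dreelm {VERB,DET}; 4:kourn {NOUN}; 5:dreelm {VERB,DET}.
Position 3: DET is ruled out by rule 3; that leaves VERB.
Position 5: VERB is ruled out by rule 1; that leaves DET.
So the tagging must be: ADJ ADJ VERB NOUN DET.
Verifying each rule — rule 1 holds; rule 2 holds; rule 3 holds.

ADJ ADJ VERB NOUN DET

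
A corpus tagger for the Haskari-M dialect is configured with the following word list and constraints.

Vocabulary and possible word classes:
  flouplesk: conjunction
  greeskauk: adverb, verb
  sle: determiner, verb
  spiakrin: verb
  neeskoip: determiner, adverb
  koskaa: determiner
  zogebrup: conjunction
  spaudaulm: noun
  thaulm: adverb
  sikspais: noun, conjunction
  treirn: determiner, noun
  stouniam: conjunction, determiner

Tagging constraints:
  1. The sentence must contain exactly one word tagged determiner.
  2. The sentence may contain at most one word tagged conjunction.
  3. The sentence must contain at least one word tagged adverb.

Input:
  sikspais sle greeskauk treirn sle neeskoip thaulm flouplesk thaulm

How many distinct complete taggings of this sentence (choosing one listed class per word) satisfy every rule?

Candidates per position — 1:sikspais {noun,conjunction}; 2:sle {determiner,verb}; 3:greeskauk {adverb,verb}; 4:treirn {determiner,noun}; 5:sle {determiner,verb}; 6:neeskoip {determiner,adverb}; 7:thaulm {adverb}; 8:flouplesk {conjunction}; 9:thaulm {adverb}.
There are 64 candidate sequences in total.
Checking each against the rules leaves 8 sequences.
Count = 8.

8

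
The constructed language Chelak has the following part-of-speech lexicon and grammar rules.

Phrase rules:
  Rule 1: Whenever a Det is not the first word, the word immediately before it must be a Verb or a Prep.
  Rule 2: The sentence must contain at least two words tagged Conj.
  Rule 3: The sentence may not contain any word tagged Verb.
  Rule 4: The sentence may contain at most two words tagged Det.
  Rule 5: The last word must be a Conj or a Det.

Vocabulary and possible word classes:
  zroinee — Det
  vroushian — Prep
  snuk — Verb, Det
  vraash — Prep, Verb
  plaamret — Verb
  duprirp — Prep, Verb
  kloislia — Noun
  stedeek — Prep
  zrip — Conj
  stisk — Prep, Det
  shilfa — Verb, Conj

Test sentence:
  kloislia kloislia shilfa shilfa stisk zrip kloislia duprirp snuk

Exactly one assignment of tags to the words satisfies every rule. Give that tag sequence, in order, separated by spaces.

Candidates per position — 1:kloislia {Noun}; 2:kloislia {Noun}; 3:shilfa {Verb,Conj}; 4:shilfa {Verb,Conj}; 5:stisk {Prep,Det}; 6:zrip {Conj}; 7:kloislia {Noun}; 8:duprirp {Prep,Verb}; 9:snuk {Verb,Det}.
Word 3 cannot be Verb — rule 3 would then fail for every completion. It is Conj.
Word 4 cannot be Verb — rule 3 would then fail for every completion. It is Conj.
Word 5 cannot be Det — rule 1 would then fail for every completion. It is Prep.
Word 8 cannot be Verb — rule 3 would then fail for every completion. It is Prep.
Word 9 cannot be Verb — rule 3 would then fail for every completion. It is Det.
So the tagging must be: Noun Noun Conj Conj Prep Conj Noun Prep Det.
Check: rule 1 holds; rule 2 holds; rule 3 holds; rule 4 holds; rule 5 holds.

Noun Noun Conj Conj Prep Conj Noun Prep Det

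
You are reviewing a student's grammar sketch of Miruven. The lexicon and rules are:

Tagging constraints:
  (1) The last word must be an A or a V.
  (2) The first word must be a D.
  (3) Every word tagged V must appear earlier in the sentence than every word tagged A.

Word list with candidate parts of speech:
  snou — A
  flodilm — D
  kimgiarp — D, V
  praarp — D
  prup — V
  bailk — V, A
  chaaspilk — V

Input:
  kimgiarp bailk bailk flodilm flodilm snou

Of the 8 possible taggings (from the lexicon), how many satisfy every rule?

Candidates per position — 1:kimgiarp {D,V}; 2:bailk {V,A}; 3:bailk {V,A}; 4:flodilm {D}; 5:flodilm {D}; 6:snou {A}.
There are 8 candidate sequences in total.
The sequences that satisfy every rule: D V V D D A; D V A D D A; D A A D D A.
Count = 3.

3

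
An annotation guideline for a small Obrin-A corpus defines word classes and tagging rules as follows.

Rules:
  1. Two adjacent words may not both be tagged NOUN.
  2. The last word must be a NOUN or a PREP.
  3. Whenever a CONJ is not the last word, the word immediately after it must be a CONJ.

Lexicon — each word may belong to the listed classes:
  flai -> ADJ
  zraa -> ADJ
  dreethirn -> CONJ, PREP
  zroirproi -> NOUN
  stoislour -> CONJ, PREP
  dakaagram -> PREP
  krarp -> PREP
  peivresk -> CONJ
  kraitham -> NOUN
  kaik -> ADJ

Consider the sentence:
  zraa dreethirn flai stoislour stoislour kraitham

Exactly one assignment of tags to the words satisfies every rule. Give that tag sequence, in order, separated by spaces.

Candidates per position — 1:zraa {ADJ}; 2:dreethirn {CONJ,PREP}; 3:flai {ADJ}; 4:stoislour {CONJ,PREP}; 5:stoislour {CONJ,PREP}; 6:kraitham {NOUN}.
At position 2, choosing CONJ makes rule 3 impossible to satisfy; hence PREP.
At position 4, choosing CONJ makes rule 3 impossible to satisfy; hence PREP.
At position 5, choosing CONJ makes rule 3 impossible to satisfy; hence PREP.
So the tagging must be: ADJ PREP ADJ PREP PREP NOUN.
Check: rule 1 holds; rule 2 holds; rule 3 holds.

ADJ PREP ADJ PREP PREP NOUN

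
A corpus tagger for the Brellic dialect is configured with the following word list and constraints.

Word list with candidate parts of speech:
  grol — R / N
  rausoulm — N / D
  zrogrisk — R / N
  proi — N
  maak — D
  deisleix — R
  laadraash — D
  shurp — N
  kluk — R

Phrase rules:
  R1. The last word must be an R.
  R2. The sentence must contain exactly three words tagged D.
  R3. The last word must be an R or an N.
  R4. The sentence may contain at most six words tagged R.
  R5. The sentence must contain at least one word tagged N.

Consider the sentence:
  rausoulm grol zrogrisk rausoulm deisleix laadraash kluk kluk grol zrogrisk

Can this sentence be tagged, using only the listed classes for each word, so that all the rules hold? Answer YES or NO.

Candidates per position — 1:rausoulm {N,D}; 2:grol {R,N}; 3:zrogrisk {R,N}; 4:rausoulm {N,D}; 5:deisleix {R}; 6:laadraash {D}; 7:kluk {R}; 8:kluk {R}; 9:grol {R,N}; 10:zrogrisk {R,N}.
One satisfying assignment: D R N D R D R R R R.
Check: rule 1 holds; rule 2 holds; rule 3 holds; rule 4 holds; rule 5 holds.

YES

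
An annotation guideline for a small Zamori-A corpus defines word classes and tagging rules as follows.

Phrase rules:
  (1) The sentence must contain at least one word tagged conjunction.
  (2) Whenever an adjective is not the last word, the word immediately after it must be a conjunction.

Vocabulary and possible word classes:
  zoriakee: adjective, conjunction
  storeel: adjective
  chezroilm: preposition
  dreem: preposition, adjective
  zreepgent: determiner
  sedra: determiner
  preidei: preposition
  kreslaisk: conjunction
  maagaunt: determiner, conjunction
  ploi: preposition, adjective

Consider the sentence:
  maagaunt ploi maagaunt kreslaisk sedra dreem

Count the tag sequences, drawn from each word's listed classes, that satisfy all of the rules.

Candidates per position — 1:maagaunt {determiner,conjunction}; 2:ploi {preposition,adjective}; 3:maagaunt {determiner,conjunction}; 4:kreslaisk {conjunction}; 5:sedra {determiner}; 6:dreem {preposition,adjective}.
There are 16 candidate sequences in total.
Checking each against the rules leaves 12 sequences.
Count = 12.

12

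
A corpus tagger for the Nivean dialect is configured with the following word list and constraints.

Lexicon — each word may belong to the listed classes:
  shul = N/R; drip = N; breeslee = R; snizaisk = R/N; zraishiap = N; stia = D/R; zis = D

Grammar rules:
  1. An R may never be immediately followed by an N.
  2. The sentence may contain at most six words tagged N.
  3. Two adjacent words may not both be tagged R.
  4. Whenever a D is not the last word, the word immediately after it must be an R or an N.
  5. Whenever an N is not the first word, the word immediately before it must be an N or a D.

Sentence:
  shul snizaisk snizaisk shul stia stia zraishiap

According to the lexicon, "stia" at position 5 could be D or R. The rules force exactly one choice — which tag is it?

Candidates per position — 1:shul {N,R}; 2:snizaisk {R,N}; 3:snizaisk {R,N}; 4:shul {N,R}; 5:stia {D,R}; 6:stia {D,R}; 7:zraishiap {N}.
Position 6: R is ruled out by rule 1; that leaves D.
Position 5: D is ruled out by rule 4; that leaves R.
Position 4: R is ruled out by rule 3; that leaves N.
Position 1: R is ruled out by rule 1; that leaves N.
Position 2: R is ruled out by rule 1; that leaves N.
Position 3: R is ruled out by rule 1; that leaves N.
The unique satisfying tagging is: N N N N R D N.
Verifying each rule — rule 1 ok; rule 2 ok; rule 3 ok; rule 4 ok; rule 5 ok.

R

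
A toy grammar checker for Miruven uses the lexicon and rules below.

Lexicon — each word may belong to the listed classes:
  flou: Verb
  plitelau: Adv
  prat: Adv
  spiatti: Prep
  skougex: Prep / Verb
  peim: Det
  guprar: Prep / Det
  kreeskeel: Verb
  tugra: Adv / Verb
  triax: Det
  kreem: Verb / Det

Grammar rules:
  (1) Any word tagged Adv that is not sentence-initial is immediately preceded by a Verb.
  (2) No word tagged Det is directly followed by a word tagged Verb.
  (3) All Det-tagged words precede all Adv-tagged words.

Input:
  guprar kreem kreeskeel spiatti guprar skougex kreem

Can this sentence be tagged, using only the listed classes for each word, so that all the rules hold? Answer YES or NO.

Candidates per position — 1:guprar {Prep,Det}; 2:kreem {Verb,Det}; 3:kreeskeel {Verb}; 4:spiatti {Prep}; 5:guprar {Prep,Det}; 6:skougex {Prep,Verb}; 7:kreem {Verb,Det}.
One satisfying assignment: Prep Verb Verb Prep Det Prep Verb.
Check: rule 1 satisfied; rule 2 satisfied; rule 3 satisfied.

YES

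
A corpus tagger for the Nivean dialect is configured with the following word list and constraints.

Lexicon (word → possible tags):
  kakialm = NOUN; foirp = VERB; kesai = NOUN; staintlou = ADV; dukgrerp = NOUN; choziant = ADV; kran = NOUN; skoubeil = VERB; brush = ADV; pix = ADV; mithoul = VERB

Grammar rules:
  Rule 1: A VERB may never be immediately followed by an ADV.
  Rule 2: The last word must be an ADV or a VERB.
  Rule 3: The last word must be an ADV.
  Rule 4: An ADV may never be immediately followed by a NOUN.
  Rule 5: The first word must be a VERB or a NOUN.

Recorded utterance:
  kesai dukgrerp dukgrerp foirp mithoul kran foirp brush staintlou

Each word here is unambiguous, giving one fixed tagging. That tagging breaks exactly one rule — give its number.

1

Fixed tagging: NOUN NOUN NOUN VERB VERB NOUN VERB ADV ADV.
Checking each rule: R1 violated, R2 holds, R3 holds, R4 holds, R5 holds.
Only rule 1 fails.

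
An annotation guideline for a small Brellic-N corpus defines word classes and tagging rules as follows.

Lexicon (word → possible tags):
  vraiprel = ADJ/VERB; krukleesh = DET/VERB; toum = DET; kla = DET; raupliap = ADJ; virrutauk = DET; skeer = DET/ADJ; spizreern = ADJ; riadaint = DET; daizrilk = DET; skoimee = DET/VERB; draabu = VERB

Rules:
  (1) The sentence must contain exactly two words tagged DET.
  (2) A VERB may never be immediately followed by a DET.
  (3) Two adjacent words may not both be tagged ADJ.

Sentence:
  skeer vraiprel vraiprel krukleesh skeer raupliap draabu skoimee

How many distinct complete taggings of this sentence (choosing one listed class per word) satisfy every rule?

Candidates per position — 1:skeer {DET,ADJ}; 2:vraiprel {ADJ,VERB}; 3:vraiprel {ADJ,VERB}; 4:krukleesh {DET,VERB}; 5:skeer {DET,ADJ}; 6:raupliap {ADJ}; 7:draabu {VERB}; 8:skoimee {DET,VERB}.
There are 64 candidate sequences in total.
The sequences that satisfy every rule: ADJ VERB ADJ DET DET ADJ VERB VERB.
Count = 1.

1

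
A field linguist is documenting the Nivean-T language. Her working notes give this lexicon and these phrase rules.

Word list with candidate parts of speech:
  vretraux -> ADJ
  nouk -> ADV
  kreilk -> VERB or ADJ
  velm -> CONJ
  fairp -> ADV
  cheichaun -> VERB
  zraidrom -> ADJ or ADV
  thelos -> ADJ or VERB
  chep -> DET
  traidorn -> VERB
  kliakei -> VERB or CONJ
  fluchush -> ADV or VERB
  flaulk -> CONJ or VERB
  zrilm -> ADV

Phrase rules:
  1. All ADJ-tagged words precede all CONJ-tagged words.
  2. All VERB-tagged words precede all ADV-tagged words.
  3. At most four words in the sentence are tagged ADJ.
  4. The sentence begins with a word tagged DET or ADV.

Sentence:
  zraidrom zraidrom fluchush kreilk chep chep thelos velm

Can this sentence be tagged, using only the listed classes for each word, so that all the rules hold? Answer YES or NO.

YES

Candidates per position — 1:zraidrom {ADJ,ADV}; 2:zraidrom {ADJ,ADV}; 3:fluchush {ADV,VERB}; 4:kreilk {VERB,ADJ}; 5:chep {DET}; 6:chep {DET}; 7:thelos {ADJ,VERB}; 8:velm {CONJ}.
One satisfying assignment: ADV ADJ ADV ADJ DET DET ADJ CONJ.
Verifying each rule — rule 1 ✓; rule 2 ✓; rule 3 ✓; rule 4 ✓.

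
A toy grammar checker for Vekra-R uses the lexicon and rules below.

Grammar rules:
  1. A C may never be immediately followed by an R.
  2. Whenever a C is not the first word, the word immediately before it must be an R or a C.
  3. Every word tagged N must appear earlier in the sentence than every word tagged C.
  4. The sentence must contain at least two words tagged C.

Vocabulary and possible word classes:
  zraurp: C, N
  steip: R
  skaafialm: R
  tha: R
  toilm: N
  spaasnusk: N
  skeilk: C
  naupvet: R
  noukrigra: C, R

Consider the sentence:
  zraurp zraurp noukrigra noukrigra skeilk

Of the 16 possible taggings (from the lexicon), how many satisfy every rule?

Candidates per position — 1:zraurp {C,N}; 2:zraurp {C,N}; 3:noukrigra {C,R}; 4:noukrigra {C,R}; 5:skeilk {C}.
There are 16 candidate sequences in total.
The sequences that satisfy every rule: C C C C C; N N R C C.
Count = 2.

2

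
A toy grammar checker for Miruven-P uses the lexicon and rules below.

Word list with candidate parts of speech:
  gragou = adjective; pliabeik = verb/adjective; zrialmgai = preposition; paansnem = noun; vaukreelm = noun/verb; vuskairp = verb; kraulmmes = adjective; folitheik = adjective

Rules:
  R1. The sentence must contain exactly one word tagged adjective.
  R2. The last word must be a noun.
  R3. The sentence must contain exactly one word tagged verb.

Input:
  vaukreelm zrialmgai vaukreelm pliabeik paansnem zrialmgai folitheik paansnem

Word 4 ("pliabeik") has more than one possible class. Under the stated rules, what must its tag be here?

verb

Candidates per position — 1:vaukreelm {noun,verb}; 2:zrialmgai {preposition}; 3:vaukreelm {noun,verb}; 4:pliabeik {verb,adjective}; 5:paansnem {noun}; 6:zrialmgai {preposition}; 7:folitheik {adjective}; 8:paansnem {noun}.
Word 4 cannot be adjective — rule 1 would then fail for every completion. It is verb.
Word 1 cannot be verb — rule 3 would then fail for every completion. It is noun.
Word 3 cannot be verb — rule 3 would then fail for every completion. It is noun.
So the tagging must be: noun preposition noun verb noun preposition adjective noun.
Checking: rule 1 satisfied; rule 2 satisfied; rule 3 satisfied.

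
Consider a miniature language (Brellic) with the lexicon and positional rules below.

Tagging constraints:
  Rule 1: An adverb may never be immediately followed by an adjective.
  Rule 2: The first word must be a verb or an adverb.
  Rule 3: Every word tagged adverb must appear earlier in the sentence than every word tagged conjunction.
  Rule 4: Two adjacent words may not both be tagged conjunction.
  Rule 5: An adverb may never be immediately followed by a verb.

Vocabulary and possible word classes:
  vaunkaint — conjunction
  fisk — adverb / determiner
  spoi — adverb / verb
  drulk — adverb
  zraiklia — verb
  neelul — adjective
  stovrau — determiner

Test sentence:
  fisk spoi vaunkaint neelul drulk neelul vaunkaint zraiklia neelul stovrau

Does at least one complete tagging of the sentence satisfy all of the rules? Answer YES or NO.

Candidates per position — 1:fisk {adverb,determiner}; 2:spoi {adverb,verb}; 3:vaunkaint {conjunction}; 4:neelul {adjective}; 5:drulk {adverb}; 6:neelul {adjective}; 7:vaunkaint {conjunction}; 8:zraiklia {verb}; 9:neelul {adjective}; 10:stovrau {determiner}.
Rule 1 cannot be satisfied by any choice of tags from the lexicon.
So there is no consistent tagging.

NO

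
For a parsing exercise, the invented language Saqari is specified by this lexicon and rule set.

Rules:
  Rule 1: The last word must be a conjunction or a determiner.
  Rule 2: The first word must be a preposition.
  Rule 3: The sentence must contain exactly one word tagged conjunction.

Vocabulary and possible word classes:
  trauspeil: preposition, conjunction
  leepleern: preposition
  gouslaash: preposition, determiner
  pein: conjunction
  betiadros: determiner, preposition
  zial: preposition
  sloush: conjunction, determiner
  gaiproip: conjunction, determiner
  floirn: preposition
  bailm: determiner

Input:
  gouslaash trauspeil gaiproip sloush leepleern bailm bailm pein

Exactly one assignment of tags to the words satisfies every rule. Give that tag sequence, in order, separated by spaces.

Candidates per position — 1:gouslaash {preposition,determiner}; 2:trauspeil {preposition,conjunction}; 3:gaiproip {conjunction,determiner}; 4:sloush {conjunction,determiner}; 5:leepleern {preposition}; 6:bailm {determiner}; 7:bailm {determiner}; 8:pein {conjunction}.
Position 1: determiner is ruled out by rule 2; that leaves preposition.
Position 2: conjunction is ruled out by rule 3; that leaves preposition.
Position 3: conjunction is ruled out by rule 3; that leaves determiner.
Position 4: conjunction is ruled out by rule 3; that leaves determiner.
The only consistent sequence is: preposition preposition determiner determiner preposition determiner determiner conjunction.
Rule-by-rule: rule 1 ok; rule 2 ok; rule 3 ok.

preposition preposition determiner determiner preposition determiner determiner conjunction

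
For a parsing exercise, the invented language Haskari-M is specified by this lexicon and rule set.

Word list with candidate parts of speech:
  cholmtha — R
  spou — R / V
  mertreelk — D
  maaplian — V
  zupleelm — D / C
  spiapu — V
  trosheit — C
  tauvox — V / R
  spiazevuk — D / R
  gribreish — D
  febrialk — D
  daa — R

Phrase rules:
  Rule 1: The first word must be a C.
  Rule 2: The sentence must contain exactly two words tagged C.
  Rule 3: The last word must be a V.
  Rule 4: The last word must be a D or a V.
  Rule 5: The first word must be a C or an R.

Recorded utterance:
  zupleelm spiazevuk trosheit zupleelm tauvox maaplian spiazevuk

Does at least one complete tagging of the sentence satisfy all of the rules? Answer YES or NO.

NO

Candidates per position — 1:zupleelm {D,C}; 2:spiazevuk {D,R}; 3:trosheit {C}; 4:zupleelm {D,C}; 5:tauvox {V,R}; 6:maaplian {V}; 7:spiazevuk {D,R}.
Rule 3 cannot be satisfied by any choice of tags from the lexicon.
So there is no consistent tagging.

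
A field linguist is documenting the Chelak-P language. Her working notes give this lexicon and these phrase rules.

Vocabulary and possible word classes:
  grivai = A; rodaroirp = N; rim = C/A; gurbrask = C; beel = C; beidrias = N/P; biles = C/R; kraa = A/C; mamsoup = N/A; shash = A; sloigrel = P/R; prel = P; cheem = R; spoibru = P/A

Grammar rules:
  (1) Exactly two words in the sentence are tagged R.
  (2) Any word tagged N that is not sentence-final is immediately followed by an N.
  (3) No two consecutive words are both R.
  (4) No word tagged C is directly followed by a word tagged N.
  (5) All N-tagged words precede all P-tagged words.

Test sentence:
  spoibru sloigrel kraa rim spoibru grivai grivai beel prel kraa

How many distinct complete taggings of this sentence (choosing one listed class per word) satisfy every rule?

0

Candidates per position — 1:spoibru {P,A}; 2:sloigrel {P,R}; 3:kraa {A,C}; 4:rim {C,A}; 5:spoibru {P,A}; 6:grivai {A}; 7:grivai {A}; 8:beel {C}; 9:prel {P}; 10:kraa {A,C}.
There are 64 candidate sequences in total.
Rule 1 cannot be satisfied by any choice of tags from the lexicon.
So there is no consistent tagging.
Count = 0.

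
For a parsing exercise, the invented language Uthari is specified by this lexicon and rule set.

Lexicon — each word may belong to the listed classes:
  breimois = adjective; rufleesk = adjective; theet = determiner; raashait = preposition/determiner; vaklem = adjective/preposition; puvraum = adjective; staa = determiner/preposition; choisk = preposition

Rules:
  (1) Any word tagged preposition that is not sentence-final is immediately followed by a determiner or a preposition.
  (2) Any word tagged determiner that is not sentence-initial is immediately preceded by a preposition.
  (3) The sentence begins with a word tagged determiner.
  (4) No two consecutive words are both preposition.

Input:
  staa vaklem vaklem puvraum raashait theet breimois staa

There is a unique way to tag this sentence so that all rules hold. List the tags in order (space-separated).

determiner adjective adjective adjective preposition determiner adjective preposition

Candidates per position — 1:staa {determiner,preposition}; 2:vaklem {adjective,preposition}; 3:vaklem {adjective,preposition}; 4:puvraum {adjective}; 5:raashait {preposition,determiner}; 6:theet {determiner}; 7:breimois {adjective}; 8:staa {determiner,preposition}.
At position 1, choosing preposition makes rule 1 impossible to satisfy; hence determiner.
At position 2, choosing preposition makes rule 1 impossible to satisfy; hence adjective.
At position 3, choosing preposition makes rule 1 impossible to satisfy; hence adjective.
At position 5, choosing determiner makes rule 2 impossible to satisfy; hence preposition.
At position 8, choosing determiner makes rule 2 impossible to satisfy; hence preposition.
The unique satisfying tagging is: determiner adjective adjective adjective preposition determiner adjective preposition.
Checking: rule 1 satisfied; rule 2 satisfied; rule 3 satisfied; rule 4 satisfied.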